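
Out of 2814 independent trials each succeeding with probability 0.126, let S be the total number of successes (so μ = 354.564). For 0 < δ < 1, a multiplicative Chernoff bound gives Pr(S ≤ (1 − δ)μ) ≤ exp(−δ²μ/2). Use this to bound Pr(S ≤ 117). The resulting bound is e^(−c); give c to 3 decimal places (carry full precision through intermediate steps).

Write 117 = (1 − δ)μ, so δ = 1 − 117/354.564 = 0.6700173…
Then the exponent is δ²μ/2 = (μ − 117)²/(2μ) = 79.585990.

79.586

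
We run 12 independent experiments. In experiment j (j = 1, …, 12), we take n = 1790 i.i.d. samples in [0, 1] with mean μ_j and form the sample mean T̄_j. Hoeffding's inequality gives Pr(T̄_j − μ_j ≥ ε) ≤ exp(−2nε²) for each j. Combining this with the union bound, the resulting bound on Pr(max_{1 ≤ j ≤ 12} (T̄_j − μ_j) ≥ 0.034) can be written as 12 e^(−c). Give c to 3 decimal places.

4.138

Union bound over the 12 events: Pr(max_{1 ≤ j ≤ 12} (T̄_j − μ_j) ≥ 0.034) ≤ 12·exp(−2nε²) = 12 exp(−2·1790·0.034²).
So c = 2·1790·0.034² = 4.1385.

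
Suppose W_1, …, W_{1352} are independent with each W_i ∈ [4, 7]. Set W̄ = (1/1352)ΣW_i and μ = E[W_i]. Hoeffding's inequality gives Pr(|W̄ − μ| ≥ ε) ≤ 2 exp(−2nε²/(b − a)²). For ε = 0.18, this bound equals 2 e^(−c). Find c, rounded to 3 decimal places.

c = 2nε²/(b − a)² = 2·1352·0.18² / 3² = 9.7344.

9.734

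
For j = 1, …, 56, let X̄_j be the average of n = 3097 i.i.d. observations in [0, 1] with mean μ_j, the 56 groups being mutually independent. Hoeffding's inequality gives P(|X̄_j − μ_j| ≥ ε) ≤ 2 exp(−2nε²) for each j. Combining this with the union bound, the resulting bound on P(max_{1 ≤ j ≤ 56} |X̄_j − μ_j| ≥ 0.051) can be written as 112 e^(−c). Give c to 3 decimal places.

Union bound over the 56 events: P(max_{1 ≤ j ≤ 56} |X̄_j − μ_j| ≥ 0.051) ≤ 56·2·exp(−2nε²) = 112 exp(−2·3097·0.051²).
So c = 2·3097·0.051² = 16.1106.

16.111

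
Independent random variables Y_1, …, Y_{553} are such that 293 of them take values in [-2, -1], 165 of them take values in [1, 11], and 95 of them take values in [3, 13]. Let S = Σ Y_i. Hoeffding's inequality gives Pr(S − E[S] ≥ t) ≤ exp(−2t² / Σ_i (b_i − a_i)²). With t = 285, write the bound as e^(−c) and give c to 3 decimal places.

6.178

Σ(b_i − a_i)² = 293·1² + 165·10² + 95·10² = 26293.
c = 2t² / 26293 = 2·285² / 26293 = 6.1785.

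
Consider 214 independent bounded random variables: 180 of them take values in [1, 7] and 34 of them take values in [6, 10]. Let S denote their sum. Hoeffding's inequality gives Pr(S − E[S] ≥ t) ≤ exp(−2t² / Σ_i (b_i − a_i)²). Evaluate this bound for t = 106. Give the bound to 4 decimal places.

0.0408

Σ(b_i − a_i)² = 180·6² + 34·4² = 7024.
Exponent = 2·106² / 7024 = 3.19932.
Bound = exp(−3.19932) = 0.04079.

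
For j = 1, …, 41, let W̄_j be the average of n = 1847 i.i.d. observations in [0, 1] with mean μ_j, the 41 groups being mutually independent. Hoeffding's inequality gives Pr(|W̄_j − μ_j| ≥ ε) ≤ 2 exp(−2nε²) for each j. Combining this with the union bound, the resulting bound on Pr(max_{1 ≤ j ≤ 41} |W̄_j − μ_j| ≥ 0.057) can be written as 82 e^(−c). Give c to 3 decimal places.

Union bound over the 41 events: Pr(max_{1 ≤ j ≤ 41} |W̄_j − μ_j| ≥ 0.057) ≤ 41·2·exp(−2nε²) = 82 exp(−2·1847·0.057²).
So c = 2·1847·0.057² = 12.0018.

12.002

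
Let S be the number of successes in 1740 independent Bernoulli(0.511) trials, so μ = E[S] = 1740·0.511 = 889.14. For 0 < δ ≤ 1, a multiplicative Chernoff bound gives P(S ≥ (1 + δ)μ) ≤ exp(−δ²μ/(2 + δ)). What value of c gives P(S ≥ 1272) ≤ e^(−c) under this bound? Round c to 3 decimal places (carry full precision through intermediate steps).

Write 1272 = (1 + δ)μ, so δ = 1272/889.14 − 1 = 0.4305959…
Then the exponent is δ²μ/(2 + δ) = (1272 − μ)² / (μ·(2 + δ)) = 67.826138.

67.826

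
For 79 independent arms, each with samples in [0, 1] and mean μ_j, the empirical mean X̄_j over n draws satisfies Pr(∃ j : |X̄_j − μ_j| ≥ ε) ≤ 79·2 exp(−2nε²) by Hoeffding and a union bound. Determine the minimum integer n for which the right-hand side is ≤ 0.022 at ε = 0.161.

Need 2·79·exp(−2nε²) ≤ 0.022, i.e. exp(−2nε²) ≤ 0.022/158.
So 2nε² ≥ ln(158/0.022) = 8.879308.
Hence n ≥ 8.879308/(2·0.161²) = 171.276.
The smallest integer n is 172.

172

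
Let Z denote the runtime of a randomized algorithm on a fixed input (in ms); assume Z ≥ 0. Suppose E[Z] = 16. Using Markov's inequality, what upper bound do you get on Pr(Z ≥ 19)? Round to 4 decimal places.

Markov's inequality: for a non-negative random variable, Pr(Z ≥ a) ≤ E[Z]/a.
Here E[Z] = 16 and a = 19, so the bound is 16/19 = 0.8421.

0.8421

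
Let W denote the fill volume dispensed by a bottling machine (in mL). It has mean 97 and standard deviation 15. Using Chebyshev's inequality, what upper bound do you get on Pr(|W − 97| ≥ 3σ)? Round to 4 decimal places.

Chebyshev: Pr(|W − μ| ≥ t) ≤ Var(W)/t².
Var(W) = σ² = 15² = 225.
t = 3·15 = 45.
Bound = 225 / 2025 = 0.1111.

0.1111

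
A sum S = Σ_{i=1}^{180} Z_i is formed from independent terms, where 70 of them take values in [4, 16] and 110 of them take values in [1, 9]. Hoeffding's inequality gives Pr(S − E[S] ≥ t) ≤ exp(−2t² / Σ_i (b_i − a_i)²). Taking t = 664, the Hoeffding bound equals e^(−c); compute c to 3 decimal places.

51.507

Σ(b_i − a_i)² = 70·12² + 110·8² = 17120.
c = 2t² / 17120 = 2·664² / 17120 = 51.5065.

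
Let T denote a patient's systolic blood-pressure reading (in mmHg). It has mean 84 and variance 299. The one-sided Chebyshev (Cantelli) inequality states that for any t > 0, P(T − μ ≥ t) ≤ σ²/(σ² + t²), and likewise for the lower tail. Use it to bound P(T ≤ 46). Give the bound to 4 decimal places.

0.1715

Here σ² = 299 and t = 38, so σ² + t² = 1743.
Cantelli's bound: 299/1743 = 0.1715.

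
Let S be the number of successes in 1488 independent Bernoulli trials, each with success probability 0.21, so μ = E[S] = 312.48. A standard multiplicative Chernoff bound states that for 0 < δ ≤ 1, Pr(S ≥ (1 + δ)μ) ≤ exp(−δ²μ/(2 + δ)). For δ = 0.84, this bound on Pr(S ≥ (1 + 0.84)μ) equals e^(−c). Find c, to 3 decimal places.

77.636

c = δ²μ/(2 + δ) = 0.84²·312.48/(2 + 0.84) = 77.6359.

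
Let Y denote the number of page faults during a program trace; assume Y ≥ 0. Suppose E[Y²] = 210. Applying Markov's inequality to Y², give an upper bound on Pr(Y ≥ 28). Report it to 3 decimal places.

Since Y ≥ 0, the event {Y ≥ 28} is the same as {Y² ≥ 784}.
Markov's inequality applied to Y² gives Pr(Y² ≥ 784) ≤ E[Y²]/784 = 210/784 = 0.2679.

0.268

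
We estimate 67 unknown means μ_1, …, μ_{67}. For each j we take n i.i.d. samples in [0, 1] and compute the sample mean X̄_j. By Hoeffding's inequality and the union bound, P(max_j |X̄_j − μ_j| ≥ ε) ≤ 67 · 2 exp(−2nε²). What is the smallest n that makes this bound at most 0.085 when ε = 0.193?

Need 2·67·exp(−2nε²) ≤ 0.085, i.e. exp(−2nε²) ≤ 0.085/134.
So 2nε² ≥ ln(134/0.085) = 7.362944.
Hence n ≥ 7.362944/(2·0.193²) = 98.834.
The smallest integer n is 99.

99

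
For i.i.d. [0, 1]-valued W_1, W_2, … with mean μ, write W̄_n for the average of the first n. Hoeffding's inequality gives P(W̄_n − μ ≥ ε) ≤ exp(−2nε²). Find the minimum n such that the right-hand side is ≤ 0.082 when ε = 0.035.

Require exp(−2nε²) ≤ 0.082, i.e. 2nε² ≥ ln(1/0.082) = 2.501036.
So n ≥ 2.501036 / (2·0.035²) = 1020.831.
The smallest integer n is 1021.

1021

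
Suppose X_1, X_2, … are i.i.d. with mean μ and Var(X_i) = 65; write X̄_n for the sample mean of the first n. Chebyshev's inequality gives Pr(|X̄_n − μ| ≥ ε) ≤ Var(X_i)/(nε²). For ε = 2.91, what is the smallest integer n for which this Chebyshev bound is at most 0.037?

208

Require 65/(n·2.91²) ≤ 0.037, i.e. n ≥ 65/(0.037·2.91²) = 207.456.
The smallest integer n is 208.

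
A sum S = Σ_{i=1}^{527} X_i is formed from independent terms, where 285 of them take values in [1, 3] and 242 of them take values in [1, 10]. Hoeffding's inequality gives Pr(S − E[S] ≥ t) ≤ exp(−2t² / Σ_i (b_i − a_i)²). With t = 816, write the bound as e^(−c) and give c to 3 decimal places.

Σ(b_i − a_i)² = 285·2² + 242·9² = 20742.
c = 2t² / 20742 = 2·816² / 20742 = 64.2036.

64.204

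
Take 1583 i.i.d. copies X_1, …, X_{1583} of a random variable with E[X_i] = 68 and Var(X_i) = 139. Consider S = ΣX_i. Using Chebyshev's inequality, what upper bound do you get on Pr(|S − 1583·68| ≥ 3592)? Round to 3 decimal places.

0.017

Var(S) = n·Var(X_i) = 1583·139 = 220037.
Chebyshev: Pr(|S − 1583·68| ≥ 3592) ≤ Var(S)/3592² = 220037/12902464 = 0.0171.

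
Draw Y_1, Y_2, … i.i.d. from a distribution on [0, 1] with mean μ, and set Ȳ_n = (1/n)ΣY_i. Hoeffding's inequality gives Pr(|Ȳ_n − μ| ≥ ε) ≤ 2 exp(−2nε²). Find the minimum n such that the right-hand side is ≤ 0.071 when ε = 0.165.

62

Require 2·exp(−2nε²) ≤ 0.071, i.e. 2nε² ≥ ln(2/0.071) = 3.338223.
So n ≥ 3.338223 / (2·0.165²) = 61.308.
The smallest integer n is 62.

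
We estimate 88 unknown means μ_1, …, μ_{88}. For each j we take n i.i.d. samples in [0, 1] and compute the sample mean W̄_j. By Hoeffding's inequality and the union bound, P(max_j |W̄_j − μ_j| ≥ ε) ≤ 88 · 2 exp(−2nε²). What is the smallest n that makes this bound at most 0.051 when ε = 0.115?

308

Need 2·88·exp(−2nε²) ≤ 0.051, i.e. exp(−2nε²) ≤ 0.051/176.
So 2nε² ≥ ln(176/0.051) = 8.146414.
Hence n ≥ 8.146414/(2·0.115²) = 307.993.
The smallest integer n is 308.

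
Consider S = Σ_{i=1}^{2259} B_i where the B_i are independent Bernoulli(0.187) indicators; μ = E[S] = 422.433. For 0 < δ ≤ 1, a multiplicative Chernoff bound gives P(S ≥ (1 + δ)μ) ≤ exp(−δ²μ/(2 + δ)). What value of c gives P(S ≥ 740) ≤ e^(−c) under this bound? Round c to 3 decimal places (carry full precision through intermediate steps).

86.757

Write 740 = (1 + δ)μ, so δ = 740/422.433 − 1 = 0.7517571…
Then the exponent is δ²μ/(2 + δ) = (740 − μ)² / (μ·(2 + δ)) = 86.756656.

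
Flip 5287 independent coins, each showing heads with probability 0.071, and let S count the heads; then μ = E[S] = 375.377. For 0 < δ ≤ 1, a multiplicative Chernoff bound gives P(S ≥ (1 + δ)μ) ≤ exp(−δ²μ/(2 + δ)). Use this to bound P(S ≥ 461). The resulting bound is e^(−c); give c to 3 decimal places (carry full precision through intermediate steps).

Write 461 = (1 + δ)μ, so δ = 461/375.377 − 1 = 0.2280987…
Then the exponent is δ²μ/(2 + δ) = (461 − μ)² / (μ·(2 + δ)) = 8.765542.

8.766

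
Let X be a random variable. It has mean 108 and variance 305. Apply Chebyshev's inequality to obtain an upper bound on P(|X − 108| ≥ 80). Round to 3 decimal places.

0.048

Chebyshev: P(|X − μ| ≥ t) ≤ Var(X)/t².
Bound = 305 / 6400 = 0.0477.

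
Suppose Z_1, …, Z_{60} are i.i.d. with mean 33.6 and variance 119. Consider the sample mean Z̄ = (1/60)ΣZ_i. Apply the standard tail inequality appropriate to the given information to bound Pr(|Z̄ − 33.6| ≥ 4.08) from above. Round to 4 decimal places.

0.1191

With mean and variance of each term known, Chebyshev's inequality bounds the deviation of the sum (or sample mean).
Var(Z̄) = Var(Z_i)/n = 119/60 = 1.9833.
Chebyshev: Pr(|Z̄ − 33.6| ≥ 4.08) ≤ Var(Z̄)/(4.08)² = 119/(60·4.08²) = 0.1191.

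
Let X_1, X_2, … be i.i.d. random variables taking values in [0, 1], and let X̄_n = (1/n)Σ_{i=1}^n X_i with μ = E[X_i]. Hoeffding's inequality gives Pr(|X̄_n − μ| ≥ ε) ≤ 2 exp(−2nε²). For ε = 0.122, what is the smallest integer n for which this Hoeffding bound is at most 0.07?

113

Require 2·exp(−2nε²) ≤ 0.07, i.e. 2nε² ≥ ln(2/0.07) = 3.352407.
So n ≥ 3.352407 / (2·0.122²) = 112.618.
The smallest integer n is 113.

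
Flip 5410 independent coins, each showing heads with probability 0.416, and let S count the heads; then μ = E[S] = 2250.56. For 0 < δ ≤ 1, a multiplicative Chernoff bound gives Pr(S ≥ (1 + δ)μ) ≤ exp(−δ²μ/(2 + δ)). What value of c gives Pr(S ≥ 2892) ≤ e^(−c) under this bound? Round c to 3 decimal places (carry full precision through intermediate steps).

Write 2892 = (1 + δ)μ, so δ = 2892/2250.56 − 1 = 0.2850135…
Then the exponent is δ²μ/(2 + δ) = (2892 − μ)² / (μ·(2 + δ)) = 80.007870.

80.008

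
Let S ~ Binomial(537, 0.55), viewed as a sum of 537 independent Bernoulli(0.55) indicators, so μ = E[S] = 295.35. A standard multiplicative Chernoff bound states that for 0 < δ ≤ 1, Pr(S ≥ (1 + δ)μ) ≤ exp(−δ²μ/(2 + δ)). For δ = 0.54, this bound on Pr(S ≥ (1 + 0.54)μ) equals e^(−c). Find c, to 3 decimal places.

33.907

c = δ²μ/(2 + δ) = 0.54²·295.35/(2 + 0.54) = 33.9071.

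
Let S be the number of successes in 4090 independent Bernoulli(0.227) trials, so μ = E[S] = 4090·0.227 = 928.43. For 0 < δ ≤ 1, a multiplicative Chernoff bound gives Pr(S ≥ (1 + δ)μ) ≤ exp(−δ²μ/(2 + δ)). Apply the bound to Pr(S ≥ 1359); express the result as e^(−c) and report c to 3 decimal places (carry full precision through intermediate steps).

Write 1359 = (1 + δ)μ, so δ = 1359/928.43 − 1 = 0.4637614…
Then the exponent is δ²μ/(2 + δ) = (1359 − μ)² / (μ·(2 + δ)) = 81.047518.

81.048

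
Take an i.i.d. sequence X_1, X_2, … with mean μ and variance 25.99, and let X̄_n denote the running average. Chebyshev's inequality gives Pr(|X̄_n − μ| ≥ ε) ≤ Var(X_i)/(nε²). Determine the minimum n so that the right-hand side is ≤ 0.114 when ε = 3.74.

Require 25.99/(n·3.74²) ≤ 0.114, i.e. n ≥ 25.99/(0.114·3.74²) = 16.299.
The smallest integer n is 17.

17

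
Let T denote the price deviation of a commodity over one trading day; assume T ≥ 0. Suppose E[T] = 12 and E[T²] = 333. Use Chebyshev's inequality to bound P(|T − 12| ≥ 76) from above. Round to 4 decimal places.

0.0327

Var(T) = E[T²] − (E[T])² = 333 − 144 = 189.
Chebyshev's inequality: P(|T − μ| ≥ t) ≤ Var(T)/t² = 189/5776 = 0.0327.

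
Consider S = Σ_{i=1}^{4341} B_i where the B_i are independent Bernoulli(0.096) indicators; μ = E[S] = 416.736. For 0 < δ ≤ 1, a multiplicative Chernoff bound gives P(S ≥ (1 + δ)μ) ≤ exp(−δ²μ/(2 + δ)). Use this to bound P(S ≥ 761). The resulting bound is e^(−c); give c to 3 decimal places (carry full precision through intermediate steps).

Write 761 = (1 + δ)μ, so δ = 761/416.736 − 1 = 0.8260961…
Then the exponent is δ²μ/(2 + δ) = (761 − μ)² / (μ·(2 + δ)) = 100.631807.

100.632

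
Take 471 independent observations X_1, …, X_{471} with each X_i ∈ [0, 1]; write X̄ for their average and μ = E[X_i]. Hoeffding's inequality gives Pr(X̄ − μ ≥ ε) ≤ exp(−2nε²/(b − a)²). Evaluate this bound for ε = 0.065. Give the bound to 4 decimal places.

Exponent: 2nε²/(b − a)² = 2·471·0.065² / 1² = 3.97995.
Bound = exp(−3.97995) = 0.01869.

0.0187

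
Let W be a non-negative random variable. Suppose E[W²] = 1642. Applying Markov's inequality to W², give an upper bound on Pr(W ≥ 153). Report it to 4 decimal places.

0.0701

Since W ≥ 0, the event {W ≥ 153} is the same as {W² ≥ 23409}.
Markov's inequality applied to W² gives Pr(W² ≥ 23409) ≤ E[W²]/23409 = 1642/23409 = 0.0701.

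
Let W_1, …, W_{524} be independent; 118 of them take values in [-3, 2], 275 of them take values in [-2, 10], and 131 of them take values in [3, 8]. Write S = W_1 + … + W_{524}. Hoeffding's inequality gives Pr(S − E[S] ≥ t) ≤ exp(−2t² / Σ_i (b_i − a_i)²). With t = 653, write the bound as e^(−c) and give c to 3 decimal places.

Σ(b_i − a_i)² = 118·5² + 275·12² + 131·5² = 45825.
c = 2t² / 45825 = 2·653² / 45825 = 18.6103.

18.610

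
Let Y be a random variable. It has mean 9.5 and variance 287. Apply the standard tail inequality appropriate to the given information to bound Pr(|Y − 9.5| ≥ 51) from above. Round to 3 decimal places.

0.110

Mean and variance are known, so Chebyshev's inequality applies.
Chebyshev: Pr(|Y − μ| ≥ t) ≤ Var(Y)/t².
Bound = 287 / 2601 = 0.1103.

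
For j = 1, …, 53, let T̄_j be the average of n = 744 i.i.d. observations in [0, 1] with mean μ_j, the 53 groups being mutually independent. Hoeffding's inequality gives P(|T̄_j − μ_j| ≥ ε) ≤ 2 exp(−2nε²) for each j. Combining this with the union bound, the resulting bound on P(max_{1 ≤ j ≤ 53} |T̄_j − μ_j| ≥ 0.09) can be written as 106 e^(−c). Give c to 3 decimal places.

Union bound over the 53 events: P(max_{1 ≤ j ≤ 53} |T̄_j − μ_j| ≥ 0.09) ≤ 53·2·exp(−2nε²) = 106 exp(−2·744·0.09²).
So c = 2·744·0.09² = 12.0528.

12.053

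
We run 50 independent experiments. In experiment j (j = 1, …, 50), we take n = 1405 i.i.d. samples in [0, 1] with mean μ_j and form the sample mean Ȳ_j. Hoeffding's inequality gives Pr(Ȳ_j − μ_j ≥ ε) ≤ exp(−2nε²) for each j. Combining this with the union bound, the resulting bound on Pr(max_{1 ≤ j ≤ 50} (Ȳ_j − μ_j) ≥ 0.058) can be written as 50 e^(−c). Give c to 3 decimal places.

Union bound over the 50 events: Pr(max_{1 ≤ j ≤ 50} (Ȳ_j − μ_j) ≥ 0.058) ≤ 50·exp(−2nε²) = 50 exp(−2·1405·0.058²).
So c = 2·1405·0.058² = 9.4528.

9.453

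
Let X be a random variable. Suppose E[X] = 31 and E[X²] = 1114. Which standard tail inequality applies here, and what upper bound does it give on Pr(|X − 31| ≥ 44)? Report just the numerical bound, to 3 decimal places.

0.079

The first two moments determine the variance, so Chebyshev's inequality is the sharpest standard bound available.
Var(X) = E[X²] − (E[X])² = 1114 − 961 = 153.
Chebyshev's inequality: Pr(|X − μ| ≥ t) ≤ Var(X)/t² = 153/1936 = 0.0790.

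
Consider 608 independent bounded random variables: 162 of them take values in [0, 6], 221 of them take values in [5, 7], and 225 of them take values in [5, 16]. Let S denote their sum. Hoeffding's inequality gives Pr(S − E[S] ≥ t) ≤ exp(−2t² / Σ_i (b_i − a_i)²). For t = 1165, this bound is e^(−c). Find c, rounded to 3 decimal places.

Σ(b_i − a_i)² = 162·6² + 221·2² + 225·11² = 33941.
c = 2t² / 33941 = 2·1165² / 33941 = 79.9755.

79.976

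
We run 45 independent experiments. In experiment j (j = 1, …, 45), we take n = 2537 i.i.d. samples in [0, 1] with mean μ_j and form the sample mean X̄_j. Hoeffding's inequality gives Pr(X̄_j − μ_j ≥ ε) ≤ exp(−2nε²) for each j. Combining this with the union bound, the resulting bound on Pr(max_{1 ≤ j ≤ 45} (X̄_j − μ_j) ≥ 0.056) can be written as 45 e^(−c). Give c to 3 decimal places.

15.912

Union bound over the 45 events: Pr(max_{1 ≤ j ≤ 45} (X̄_j − μ_j) ≥ 0.056) ≤ 45·exp(−2nε²) = 45 exp(−2·2537·0.056²).
So c = 2·2537·0.056² = 15.9121.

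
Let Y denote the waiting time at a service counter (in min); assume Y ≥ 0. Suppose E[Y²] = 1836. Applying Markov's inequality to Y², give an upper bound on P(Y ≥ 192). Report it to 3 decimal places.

Since Y ≥ 0, the event {Y ≥ 192} is the same as {Y² ≥ 36864}.
Markov's inequality applied to Y² gives P(Y² ≥ 36864) ≤ E[Y²]/36864 = 1836/36864 = 0.0498.

0.050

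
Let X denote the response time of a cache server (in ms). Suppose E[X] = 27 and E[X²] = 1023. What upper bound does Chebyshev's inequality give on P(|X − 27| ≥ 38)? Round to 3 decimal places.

Var(X) = E[X²] − (E[X])² = 1023 − 729 = 294.
Chebyshev's inequality: P(|X − μ| ≥ t) ≤ Var(X)/t² = 294/1444 = 0.2036.

0.204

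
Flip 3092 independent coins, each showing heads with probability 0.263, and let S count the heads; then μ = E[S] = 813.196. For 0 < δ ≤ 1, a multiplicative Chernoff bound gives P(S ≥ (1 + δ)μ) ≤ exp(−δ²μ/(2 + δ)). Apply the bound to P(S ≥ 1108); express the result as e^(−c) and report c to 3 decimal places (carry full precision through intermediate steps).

45.237

Write 1108 = (1 + δ)μ, so δ = 1108/813.196 − 1 = 0.3625251…
Then the exponent is δ²μ/(2 + δ) = (1108 − μ)² / (μ·(2 + δ)) = 45.237133.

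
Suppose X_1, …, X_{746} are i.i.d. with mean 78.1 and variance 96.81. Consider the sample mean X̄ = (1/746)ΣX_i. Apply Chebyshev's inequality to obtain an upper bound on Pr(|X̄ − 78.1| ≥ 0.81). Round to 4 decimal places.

0.1978

Var(X̄) = Var(X_i)/n = 96.81/746 = 0.12977.
Chebyshev: Pr(|X̄ − 78.1| ≥ 0.81) ≤ Var(X̄)/(0.81)² = 96.81/(746·0.81²) = 0.1978.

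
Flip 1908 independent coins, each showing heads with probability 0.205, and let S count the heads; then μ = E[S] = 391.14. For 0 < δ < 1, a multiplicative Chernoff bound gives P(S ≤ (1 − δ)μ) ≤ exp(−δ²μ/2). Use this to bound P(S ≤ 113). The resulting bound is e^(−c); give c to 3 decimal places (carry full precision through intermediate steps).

98.893

Write 113 = (1 − δ)μ, so δ = 1 − 113/391.14 = 0.7111009…
Then the exponent is δ²μ/2 = (μ − 113)²/(2μ) = 98.892800.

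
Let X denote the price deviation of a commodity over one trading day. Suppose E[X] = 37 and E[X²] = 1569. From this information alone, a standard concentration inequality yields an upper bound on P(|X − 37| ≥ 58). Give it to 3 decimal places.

0.059

The first two moments determine the variance, so Chebyshev's inequality is the sharpest standard bound available.
Var(X) = E[X²] − (E[X])² = 1569 − 1369 = 200.
Chebyshev's inequality: P(|X − μ| ≥ t) ≤ Var(X)/t² = 200/3364 = 0.0595.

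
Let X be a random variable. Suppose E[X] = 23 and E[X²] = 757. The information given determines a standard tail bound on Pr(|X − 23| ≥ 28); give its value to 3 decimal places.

0.291

The first two moments determine the variance, so Chebyshev's inequality is the sharpest standard bound available.
Var(X) = E[X²] − (E[X])² = 757 − 529 = 228.
Chebyshev's inequality: Pr(|X − μ| ≥ t) ≤ Var(X)/t² = 228/784 = 0.2908.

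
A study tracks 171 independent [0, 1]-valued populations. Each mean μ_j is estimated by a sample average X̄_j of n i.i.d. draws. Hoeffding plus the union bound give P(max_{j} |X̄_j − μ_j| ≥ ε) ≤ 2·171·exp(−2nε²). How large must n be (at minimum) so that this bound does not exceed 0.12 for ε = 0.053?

Need 2·171·exp(−2nε²) ≤ 0.12, i.e. exp(−2nε²) ≤ 0.12/342.
So 2nε² ≥ ln(342/0.12) = 7.955074.
Hence n ≥ 7.955074/(2·0.053²) = 1415.998.
The smallest integer n is 1416.

1416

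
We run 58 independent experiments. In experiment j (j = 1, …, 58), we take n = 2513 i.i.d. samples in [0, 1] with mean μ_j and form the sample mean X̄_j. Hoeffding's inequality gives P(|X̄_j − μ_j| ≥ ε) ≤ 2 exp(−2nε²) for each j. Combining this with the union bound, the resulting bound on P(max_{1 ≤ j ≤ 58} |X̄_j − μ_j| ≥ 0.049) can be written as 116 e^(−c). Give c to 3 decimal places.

12.067

Union bound over the 58 events: P(max_{1 ≤ j ≤ 58} |X̄_j − μ_j| ≥ 0.049) ≤ 58·2·exp(−2nε²) = 116 exp(−2·2513·0.049²).
So c = 2·2513·0.049² = 12.0674.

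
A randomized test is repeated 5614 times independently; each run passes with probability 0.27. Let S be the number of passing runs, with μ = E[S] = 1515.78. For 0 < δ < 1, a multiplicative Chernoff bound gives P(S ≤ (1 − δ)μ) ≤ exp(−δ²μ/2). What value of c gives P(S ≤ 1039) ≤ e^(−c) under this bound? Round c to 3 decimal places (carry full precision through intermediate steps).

74.984

Write 1039 = (1 − δ)μ, so δ = 1 − 1039/1515.78 = 0.3145443…
Then the exponent is δ²μ/2 = (μ − 1039)²/(2μ) = 74.984222.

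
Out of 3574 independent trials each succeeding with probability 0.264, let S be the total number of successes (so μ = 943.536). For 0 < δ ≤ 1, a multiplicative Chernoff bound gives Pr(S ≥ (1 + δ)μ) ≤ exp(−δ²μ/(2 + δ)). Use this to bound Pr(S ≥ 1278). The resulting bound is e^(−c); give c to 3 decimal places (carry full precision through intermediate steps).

Write 1278 = (1 + δ)μ, so δ = 1278/943.536 − 1 = 0.3544793…
Then the exponent is δ²μ/(2 + δ) = (1278 − μ)² / (μ·(2 + δ)) = 50.355325.

50.355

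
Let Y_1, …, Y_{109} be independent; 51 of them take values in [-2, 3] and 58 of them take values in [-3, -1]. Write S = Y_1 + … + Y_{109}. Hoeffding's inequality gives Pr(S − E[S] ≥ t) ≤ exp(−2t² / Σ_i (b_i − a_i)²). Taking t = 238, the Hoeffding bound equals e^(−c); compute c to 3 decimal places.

Σ(b_i − a_i)² = 51·5² + 58·2² = 1507.
c = 2t² / 1507 = 2·238² / 1507 = 75.1745.

75.175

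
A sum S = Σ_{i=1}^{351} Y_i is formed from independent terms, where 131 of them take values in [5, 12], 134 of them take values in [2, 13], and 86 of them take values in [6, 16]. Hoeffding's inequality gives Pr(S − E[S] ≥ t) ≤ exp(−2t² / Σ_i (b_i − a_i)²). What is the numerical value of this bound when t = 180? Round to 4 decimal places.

0.1256

Σ(b_i − a_i)² = 131·7² + 134·11² + 86·10² = 31233.
Exponent = 2·180² / 31233 = 2.07473.
Bound = exp(−2.07473) = 0.12559.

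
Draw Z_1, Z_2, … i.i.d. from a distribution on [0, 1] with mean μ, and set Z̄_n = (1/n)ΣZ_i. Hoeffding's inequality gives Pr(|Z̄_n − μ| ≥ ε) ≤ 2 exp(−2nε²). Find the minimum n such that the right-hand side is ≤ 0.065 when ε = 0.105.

156

Require 2·exp(−2nε²) ≤ 0.065, i.e. 2nε² ≥ ln(2/0.065) = 3.426515.
So n ≥ 3.426515 / (2·0.105²) = 155.398.
The smallest integer n is 156.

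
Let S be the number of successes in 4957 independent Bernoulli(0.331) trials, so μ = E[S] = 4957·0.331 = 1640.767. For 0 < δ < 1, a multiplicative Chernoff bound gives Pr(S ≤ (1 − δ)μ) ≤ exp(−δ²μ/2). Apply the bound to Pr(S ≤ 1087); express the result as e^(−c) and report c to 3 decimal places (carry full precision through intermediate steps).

93.450

Write 1087 = (1 − δ)μ, so δ = 1 − 1087/1640.767 = 0.337505…
Then the exponent is δ²μ/2 = (μ − 1087)²/(2μ) = 93.449554.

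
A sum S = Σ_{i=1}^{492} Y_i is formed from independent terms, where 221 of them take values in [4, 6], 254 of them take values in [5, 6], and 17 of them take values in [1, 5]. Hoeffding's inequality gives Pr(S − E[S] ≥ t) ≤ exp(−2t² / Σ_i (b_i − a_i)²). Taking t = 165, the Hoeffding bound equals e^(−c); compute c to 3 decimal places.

38.617

Σ(b_i − a_i)² = 221·2² + 254·1² + 17·4² = 1410.
c = 2t² / 1410 = 2·165² / 1410 = 38.6170.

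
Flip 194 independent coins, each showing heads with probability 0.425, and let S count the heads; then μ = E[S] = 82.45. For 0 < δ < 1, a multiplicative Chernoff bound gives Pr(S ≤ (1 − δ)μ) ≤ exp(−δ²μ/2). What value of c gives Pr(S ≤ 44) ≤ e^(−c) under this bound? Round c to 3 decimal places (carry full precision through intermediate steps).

Write 44 = (1 − δ)μ, so δ = 1 − 44/82.45 = 0.4663432…
Then the exponent is δ²μ/2 = (μ − 44)²/(2μ) = 8.965449.

8.965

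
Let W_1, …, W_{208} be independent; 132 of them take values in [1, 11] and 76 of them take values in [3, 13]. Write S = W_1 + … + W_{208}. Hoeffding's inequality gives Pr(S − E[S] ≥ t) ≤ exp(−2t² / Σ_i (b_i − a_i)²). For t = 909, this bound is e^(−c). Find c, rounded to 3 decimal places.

79.450

Σ(b_i − a_i)² = 132·10² + 76·10² = 20800.
c = 2t² / 20800 = 2·909² / 20800 = 79.4501.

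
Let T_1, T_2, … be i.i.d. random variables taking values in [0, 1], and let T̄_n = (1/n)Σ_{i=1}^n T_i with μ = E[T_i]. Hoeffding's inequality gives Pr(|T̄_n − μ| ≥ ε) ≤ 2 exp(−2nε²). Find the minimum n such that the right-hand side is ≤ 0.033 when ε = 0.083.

Require 2·exp(−2nε²) ≤ 0.033, i.e. 2nε² ≥ ln(2/0.033) = 4.104395.
So n ≥ 4.104395 / (2·0.083²) = 297.895.
The smallest integer n is 298.

298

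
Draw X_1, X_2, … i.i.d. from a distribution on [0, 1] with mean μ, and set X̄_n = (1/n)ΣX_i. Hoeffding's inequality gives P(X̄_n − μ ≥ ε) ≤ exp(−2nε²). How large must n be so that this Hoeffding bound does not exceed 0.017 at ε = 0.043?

Require exp(−2nε²) ≤ 0.017, i.e. 2nε² ≥ ln(1/0.017) = 4.074542.
So n ≥ 4.074542 / (2·0.043²) = 1101.823.
The smallest integer n is 1102.

1102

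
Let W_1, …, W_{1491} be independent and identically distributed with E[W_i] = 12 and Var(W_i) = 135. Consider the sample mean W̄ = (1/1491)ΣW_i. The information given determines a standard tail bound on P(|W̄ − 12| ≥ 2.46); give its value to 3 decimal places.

With mean and variance of each term known, Chebyshev's inequality bounds the deviation of the sum (or sample mean).
Var(W̄) = Var(W_i)/n = 135/1491 = 0.090543.
Chebyshev: P(|W̄ − 12| ≥ 2.46) ≤ Var(W̄)/(2.46)² = 135/(1491·2.46²) = 0.0150.

0.015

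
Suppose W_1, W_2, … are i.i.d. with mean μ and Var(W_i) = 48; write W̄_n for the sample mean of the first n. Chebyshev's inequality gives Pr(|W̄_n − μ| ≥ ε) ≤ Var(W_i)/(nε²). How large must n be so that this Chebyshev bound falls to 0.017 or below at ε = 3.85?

191

Require 48/(n·3.85²) ≤ 0.017, i.e. n ≥ 48/(0.017·3.85²) = 190.489.
The smallest integer n is 191.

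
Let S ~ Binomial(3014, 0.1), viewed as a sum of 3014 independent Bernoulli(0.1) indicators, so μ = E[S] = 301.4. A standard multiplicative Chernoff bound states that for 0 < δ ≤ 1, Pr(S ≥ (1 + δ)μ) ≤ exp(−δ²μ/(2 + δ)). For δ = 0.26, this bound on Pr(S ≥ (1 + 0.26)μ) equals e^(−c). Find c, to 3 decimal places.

c = δ²μ/(2 + δ) = 0.26²·301.4/(2 + 0.26) = 9.0153.

9.015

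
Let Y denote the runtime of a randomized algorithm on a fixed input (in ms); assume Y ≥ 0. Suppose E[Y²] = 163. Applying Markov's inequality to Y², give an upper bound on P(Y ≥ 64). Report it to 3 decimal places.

Since Y ≥ 0, the event {Y ≥ 64} is the same as {Y² ≥ 4096}.
Markov's inequality applied to Y² gives P(Y² ≥ 4096) ≤ E[Y²]/4096 = 163/4096 = 0.0398.

0.040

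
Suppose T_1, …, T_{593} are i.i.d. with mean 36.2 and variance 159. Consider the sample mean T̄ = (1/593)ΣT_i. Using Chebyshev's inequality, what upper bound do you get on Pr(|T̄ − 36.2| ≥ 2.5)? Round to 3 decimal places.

Var(T̄) = Var(T_i)/n = 159/593 = 0.26813.
Chebyshev: Pr(|T̄ − 36.2| ≥ 2.5) ≤ Var(T̄)/(2.5)² = 159/(593·2.5²) = 0.0429.

0.043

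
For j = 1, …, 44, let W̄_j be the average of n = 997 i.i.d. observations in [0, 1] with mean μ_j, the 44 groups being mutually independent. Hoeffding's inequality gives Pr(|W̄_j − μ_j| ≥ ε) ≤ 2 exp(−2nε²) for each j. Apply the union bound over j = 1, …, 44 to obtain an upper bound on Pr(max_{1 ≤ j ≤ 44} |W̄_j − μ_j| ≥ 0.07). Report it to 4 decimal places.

0.0050

Per-experiment Hoeffding bound: 2·exp(−2·997·0.07²) = 2·exp(−9.77060) = 0.00011421.
Union bound over 44 events: 44·0.00011421 = 0.00503.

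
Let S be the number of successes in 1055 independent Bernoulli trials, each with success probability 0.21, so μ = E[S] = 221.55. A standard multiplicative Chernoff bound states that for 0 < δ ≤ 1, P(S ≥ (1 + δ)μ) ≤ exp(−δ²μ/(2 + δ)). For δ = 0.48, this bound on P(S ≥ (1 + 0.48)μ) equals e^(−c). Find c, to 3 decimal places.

20.583

c = δ²μ/(2 + δ) = 0.48²·221.55/(2 + 0.48) = 20.5827.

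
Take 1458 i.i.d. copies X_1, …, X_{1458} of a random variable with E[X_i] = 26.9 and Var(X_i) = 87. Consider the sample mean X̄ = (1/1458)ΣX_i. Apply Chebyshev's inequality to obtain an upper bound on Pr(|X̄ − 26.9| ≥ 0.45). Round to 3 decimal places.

Var(X̄) = Var(X_i)/n = 87/1458 = 0.059671.
Chebyshev: Pr(|X̄ − 26.9| ≥ 0.45) ≤ Var(X̄)/(0.45)² = 87/(1458·0.45²) = 0.2947.

0.295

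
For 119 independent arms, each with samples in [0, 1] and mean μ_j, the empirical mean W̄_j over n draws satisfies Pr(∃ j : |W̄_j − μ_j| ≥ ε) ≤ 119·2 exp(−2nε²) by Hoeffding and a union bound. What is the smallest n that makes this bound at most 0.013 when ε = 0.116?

Need 2·119·exp(−2nε²) ≤ 0.013, i.e. exp(−2nε²) ≤ 0.013/238.
So 2nε² ≥ ln(238/0.013) = 9.815077.
Hence n ≥ 9.815077/(2·0.116²) = 364.710.
The smallest integer n is 365.

365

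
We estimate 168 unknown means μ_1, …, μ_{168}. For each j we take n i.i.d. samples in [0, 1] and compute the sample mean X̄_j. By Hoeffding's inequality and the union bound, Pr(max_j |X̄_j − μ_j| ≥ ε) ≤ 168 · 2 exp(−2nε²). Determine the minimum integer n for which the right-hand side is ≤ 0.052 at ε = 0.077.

Need 2·168·exp(−2nε²) ≤ 0.052, i.e. exp(−2nε²) ≤ 0.052/336.
So 2nε² ≥ ln(336/0.052) = 8.773623.
Hence n ≥ 8.773623/(2·0.077²) = 739.891.
The smallest integer n is 740.

740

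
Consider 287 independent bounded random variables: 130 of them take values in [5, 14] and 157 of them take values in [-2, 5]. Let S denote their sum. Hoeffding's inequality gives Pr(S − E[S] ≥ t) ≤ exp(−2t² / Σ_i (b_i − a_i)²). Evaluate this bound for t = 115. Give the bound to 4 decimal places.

Σ(b_i − a_i)² = 130·9² + 157·7² = 18223.
Exponent = 2·115² / 18223 = 1.45146.
Bound = exp(−1.45146) = 0.23423.

0.2342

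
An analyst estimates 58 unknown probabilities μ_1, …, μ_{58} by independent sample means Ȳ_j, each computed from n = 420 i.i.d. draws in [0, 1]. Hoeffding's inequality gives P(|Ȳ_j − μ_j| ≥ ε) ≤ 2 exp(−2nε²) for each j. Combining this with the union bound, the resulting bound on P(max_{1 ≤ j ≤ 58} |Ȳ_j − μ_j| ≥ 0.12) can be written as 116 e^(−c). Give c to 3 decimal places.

12.096

Union bound over the 58 events: P(max_{1 ≤ j ≤ 58} |Ȳ_j − μ_j| ≥ 0.12) ≤ 58·2·exp(−2nε²) = 116 exp(−2·420·0.12²).
So c = 2·420·0.12² = 12.0960.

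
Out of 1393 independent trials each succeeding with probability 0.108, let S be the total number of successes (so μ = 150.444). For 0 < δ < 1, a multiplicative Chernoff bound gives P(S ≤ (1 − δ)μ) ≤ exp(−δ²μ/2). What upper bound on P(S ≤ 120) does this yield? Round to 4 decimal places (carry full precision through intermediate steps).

Write 120 = (1 − δ)μ, so δ = 1 − 120/150.444 = 0.202361…
Then the exponent is δ²μ/2 = (μ − 120)²/(2μ) = 3.080339.
Bound = exp(−3.080339) = 0.04594.

0.0459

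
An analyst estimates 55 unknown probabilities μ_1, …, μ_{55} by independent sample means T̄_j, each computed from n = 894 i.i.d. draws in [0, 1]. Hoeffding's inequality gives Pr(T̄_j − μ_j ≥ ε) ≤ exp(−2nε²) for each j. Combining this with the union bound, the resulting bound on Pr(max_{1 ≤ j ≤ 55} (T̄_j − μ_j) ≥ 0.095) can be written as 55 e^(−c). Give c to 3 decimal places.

16.137

Union bound over the 55 events: Pr(max_{1 ≤ j ≤ 55} (T̄_j − μ_j) ≥ 0.095) ≤ 55·exp(−2nε²) = 55 exp(−2·894·0.095²).
So c = 2·894·0.095² = 16.1367.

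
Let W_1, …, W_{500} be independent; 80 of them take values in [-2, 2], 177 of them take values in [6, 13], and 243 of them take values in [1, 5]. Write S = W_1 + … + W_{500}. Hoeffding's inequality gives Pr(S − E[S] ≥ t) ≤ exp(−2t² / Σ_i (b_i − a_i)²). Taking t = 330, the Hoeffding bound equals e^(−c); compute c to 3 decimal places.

Σ(b_i − a_i)² = 80·4² + 177·7² + 243·4² = 13841.
c = 2t² / 13841 = 2·330² / 13841 = 15.7359.

15.736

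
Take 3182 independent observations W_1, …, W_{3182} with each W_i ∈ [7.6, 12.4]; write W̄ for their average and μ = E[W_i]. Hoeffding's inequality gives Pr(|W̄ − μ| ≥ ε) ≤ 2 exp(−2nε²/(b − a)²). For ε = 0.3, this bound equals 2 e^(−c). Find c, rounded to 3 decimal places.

24.859

c = 2nε²/(b − a)² = 2·3182·0.3² / 4.8² = 24.8594.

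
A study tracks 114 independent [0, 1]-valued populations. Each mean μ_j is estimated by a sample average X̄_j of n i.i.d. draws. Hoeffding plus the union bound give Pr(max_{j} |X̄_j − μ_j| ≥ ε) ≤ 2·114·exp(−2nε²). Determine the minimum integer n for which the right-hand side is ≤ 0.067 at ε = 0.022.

Need 2·114·exp(−2nε²) ≤ 0.067, i.e. exp(−2nε²) ≤ 0.067/228.
So 2nε² ≥ ln(228/0.067) = 8.132408.
Hence n ≥ 8.132408/(2·0.022²) = 8401.248.
The smallest integer n is 8402.

8402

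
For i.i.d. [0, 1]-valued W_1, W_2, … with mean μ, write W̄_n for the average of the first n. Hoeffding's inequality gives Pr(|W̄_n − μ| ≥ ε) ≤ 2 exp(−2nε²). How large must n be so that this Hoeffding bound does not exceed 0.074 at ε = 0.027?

Require 2·exp(−2nε²) ≤ 0.074, i.e. 2nε² ≥ ln(2/0.074) = 3.296837.
So n ≥ 3.296837 / (2·0.027²) = 2261.205.
The smallest integer n is 2262.

2262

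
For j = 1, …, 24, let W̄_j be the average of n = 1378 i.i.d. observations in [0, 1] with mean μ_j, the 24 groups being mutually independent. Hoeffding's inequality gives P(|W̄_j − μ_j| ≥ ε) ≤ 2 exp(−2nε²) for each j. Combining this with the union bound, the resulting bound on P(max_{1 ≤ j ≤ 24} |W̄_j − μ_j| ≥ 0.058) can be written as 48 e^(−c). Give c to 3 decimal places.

9.271

Union bound over the 24 events: P(max_{1 ≤ j ≤ 24} |W̄_j − μ_j| ≥ 0.058) ≤ 24·2·exp(−2nε²) = 48 exp(−2·1378·0.058²).
So c = 2·1378·0.058² = 9.2712.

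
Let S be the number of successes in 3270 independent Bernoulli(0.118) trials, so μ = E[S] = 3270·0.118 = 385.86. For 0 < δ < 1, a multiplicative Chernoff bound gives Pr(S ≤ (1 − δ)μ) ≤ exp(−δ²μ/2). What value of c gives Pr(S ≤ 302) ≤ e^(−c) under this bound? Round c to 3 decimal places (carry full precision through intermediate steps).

Write 302 = (1 − δ)μ, so δ = 1 − 302/385.86 = 0.2173327…
Then the exponent is δ²μ/2 = (μ − 302)²/(2μ) = 9.112761.

9.113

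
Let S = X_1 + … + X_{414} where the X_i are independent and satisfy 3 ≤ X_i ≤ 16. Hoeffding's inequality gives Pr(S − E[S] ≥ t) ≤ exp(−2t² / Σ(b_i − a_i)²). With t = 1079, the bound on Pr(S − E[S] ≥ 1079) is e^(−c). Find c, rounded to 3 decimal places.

Σ(b_i − a_i)² = 414·(13)² = 69966.
c = 2t²/69966 = 2·1079²/69966 = 33.2802.

33.280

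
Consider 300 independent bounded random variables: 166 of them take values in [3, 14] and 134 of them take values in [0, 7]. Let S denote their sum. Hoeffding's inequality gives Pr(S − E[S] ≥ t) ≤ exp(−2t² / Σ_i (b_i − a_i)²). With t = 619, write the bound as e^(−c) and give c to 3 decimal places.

Σ(b_i − a_i)² = 166·11² + 134·7² = 26652.
c = 2t² / 26652 = 2·619² / 26652 = 28.7529.

28.753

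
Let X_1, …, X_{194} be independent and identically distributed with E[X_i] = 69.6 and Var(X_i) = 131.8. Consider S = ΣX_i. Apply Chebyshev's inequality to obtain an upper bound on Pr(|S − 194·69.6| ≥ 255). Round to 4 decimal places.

Var(S) = n·Var(X_i) = 194·131.8 = 25569.2.
Chebyshev: Pr(|S − 194·69.6| ≥ 255) ≤ Var(S)/255² = 25569.2/65025 = 0.3932.

0.3932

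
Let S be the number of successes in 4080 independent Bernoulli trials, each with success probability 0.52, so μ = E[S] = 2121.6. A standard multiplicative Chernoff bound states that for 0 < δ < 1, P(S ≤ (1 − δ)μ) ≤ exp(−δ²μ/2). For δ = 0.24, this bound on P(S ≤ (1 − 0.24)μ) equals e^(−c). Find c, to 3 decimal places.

61.102

c = δ²μ/2 = 0.24²·2121.6/2 = 61.1021.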